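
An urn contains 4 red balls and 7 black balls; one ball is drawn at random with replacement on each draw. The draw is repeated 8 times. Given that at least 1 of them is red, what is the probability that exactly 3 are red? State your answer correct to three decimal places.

0.289

X ~ Binomial(8, 0.363636). Want P(X=3 | X≥1) = P(X=3) / P(X≥1).
P(X=3) = C(8,3)·0.363636^3·0.636364^5 = 0.28101
P(X≥1) = 1 − 0.02689 = 0.97311
Ratio = 0.28101 / 0.97311 = 0.28877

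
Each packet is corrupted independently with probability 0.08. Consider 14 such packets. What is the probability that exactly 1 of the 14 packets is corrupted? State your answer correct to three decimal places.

0.379

X ~ Binomial(n=14, p=0.08).
P(X=1) = C(14,1) · p^1 · (1−p)^13
= 14 · 0.08 · 0.33825 = 0.37884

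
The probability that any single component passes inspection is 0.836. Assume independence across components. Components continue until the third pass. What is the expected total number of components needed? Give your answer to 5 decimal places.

Y = total components until the third success; negative binomial with r=3, p=0.836.
E[Y] = r / p = 3 / 0.836 = 3.5885167

3.58852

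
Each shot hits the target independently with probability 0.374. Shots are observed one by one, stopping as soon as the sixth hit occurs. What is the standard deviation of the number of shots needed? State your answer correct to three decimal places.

5.182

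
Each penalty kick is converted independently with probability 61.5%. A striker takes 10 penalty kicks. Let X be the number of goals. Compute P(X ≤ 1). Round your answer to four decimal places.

X ~ Binomial(10, 0.615); P(X ≤ 1) = Σ C(10,k) p^k (1−p)^(10−k) over k:
  k=0: C(10,0)·0.615^0·0.385^10 = 0.000072
  k=1: C(10,1)·0.615^1·0.385^9 = 0.001143
Total = 0.001214

0.0012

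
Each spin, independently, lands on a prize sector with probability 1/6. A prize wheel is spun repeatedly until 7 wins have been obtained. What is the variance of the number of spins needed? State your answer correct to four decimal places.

Y = total spins until the seventh success; negative binomial with r=7, p=0.166667.
Var(Y) = r(1−p)/p² = 7·0.833333 / 0.166667² = 210.000000

210.0000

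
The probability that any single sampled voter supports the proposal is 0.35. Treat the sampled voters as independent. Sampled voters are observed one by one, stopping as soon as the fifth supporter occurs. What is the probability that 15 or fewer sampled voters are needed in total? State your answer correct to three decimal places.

Finishing within 15 sampled voters ⇔ at least 5 successes in the first 15. With X ~ Binomial(15, 0.35), P(Y ≤ 15) = 1 − P(X ≤ 4).
  k=0: C(15,0)·0.35^0·0.65^15 = 0.00156
  k=1: C(15,1)·0.35^1·0.65^14 = 0.01262
  k=2: C(15,2)·0.35^2·0.65^13 = 0.04756
  k=3: C(15,3)·0.35^3·0.65^12 = 0.11096
  k=4: C(15,4)·0.35^4·0.65^11 = 0.17925
1 − 0.35194 = 0.64806

0.648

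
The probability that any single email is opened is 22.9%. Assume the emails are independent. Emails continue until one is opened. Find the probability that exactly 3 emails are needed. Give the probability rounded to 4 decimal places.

0.1361

Geometric (trials to first success), p = 0.229.
P(Y = 3) = (1−p)^2 · p = 0.59444 · 0.229 = 0.136127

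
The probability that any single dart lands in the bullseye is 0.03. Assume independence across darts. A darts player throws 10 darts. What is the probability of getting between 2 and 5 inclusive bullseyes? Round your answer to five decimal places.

X ~ Binomial(10, 0.03); P(2 ≤ X ≤ 5) = Σ C(10,k) p^k (1−p)^(10−k) over k:
  k=2: C(10,2)·0.03^2·0.97^8 = 0.0317416
  k=3: C(10,3)·0.03^3·0.97^7 = 0.0026179
  k=4: C(10,4)·0.03^4·0.97^6 = 0.0001417
  k=5: C(10,5)·0.03^5·0.97^5 = 0.0000053
Total = 0.0345064

0.03451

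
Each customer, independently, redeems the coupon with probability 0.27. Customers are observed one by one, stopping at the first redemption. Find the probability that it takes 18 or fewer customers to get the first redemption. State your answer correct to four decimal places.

0.9965

Y = number of customers to the first success; geometric, p = 0.27.
P(Y ≤ 18) = 1 − (1−p)^18 = 1 − 0.003466 = 0.996534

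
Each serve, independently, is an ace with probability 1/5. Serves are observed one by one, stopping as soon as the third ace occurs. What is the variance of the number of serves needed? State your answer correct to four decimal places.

60.0000

Y = total serves until the third success; negative binomial with r=3, p=0.20.
Var(Y) = r(1−p)/p² = 3·0.80 / 0.20² = 60.000000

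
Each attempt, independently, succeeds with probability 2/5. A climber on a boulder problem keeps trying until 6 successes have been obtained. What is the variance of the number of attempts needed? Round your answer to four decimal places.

22.5000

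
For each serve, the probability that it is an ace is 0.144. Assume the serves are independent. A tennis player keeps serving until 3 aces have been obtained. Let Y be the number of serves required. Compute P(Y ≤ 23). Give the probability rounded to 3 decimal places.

Finishing within 23 serves ⇔ at least 3 successes in the first 23. With X ~ Binomial(23, 0.144), P(Y ≤ 23) = 1 − P(X ≤ 2).
  k=0: C(23,0)·0.144^0·0.856^23 = 0.02798
  k=1: C(23,1)·0.144^1·0.856^22 = 0.10827
  k=2: C(23,2)·0.144^2·0.856^21 = 0.20035
1 − 0.33661 = 0.66339

0.663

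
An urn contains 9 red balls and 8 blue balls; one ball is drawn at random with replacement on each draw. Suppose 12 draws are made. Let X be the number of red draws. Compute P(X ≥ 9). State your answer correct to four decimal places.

X ~ Binomial(12, 0.529412); P(X ≥ 9) = Σ C(12,k) p^k (1−p)^(12−k) over k:
  k=9: C(12,9)·0.529412^9·0.470588^3 = 0.074901
  k=10: C(12,10)·0.529412^10·0.470588^2 = 0.025279
  k=11: C(12,11)·0.529412^11·0.470588^1 = 0.005171
  k=12: C(12,12)·0.529412^12·0.470588^0 = 0.000485
Total = 0.105836

0.1058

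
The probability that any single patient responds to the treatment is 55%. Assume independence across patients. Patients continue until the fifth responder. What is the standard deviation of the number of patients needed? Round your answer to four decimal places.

Y = total patients until the fifth success; negative binomial with r=5, p=0.55.
SD(Y) = √[r(1−p)/p²] = √(7.438017) = 2.727273

2.7273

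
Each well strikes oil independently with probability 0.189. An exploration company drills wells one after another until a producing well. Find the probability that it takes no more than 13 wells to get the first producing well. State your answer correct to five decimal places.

Y = number of wells to the first success; geometric, p = 0.189.
P(Y ≤ 13) = 1 − (1−p)^13 = 1 − 0.0656555 = 0.9343445

0.93434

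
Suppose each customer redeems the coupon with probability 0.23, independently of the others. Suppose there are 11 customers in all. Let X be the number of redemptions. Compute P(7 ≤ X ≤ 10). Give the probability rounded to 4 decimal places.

X ~ Binomial(11, 0.23); P(7 ≤ X ≤ 10) = Σ C(11,k) p^k (1−p)^(11−k) over k:
  k=7: C(11,7)·0.23^7·0.77^4 = 0.003950
  k=8: C(11,8)·0.23^8·0.77^3 = 0.000590
  k=9: C(11,9)·0.23^9·0.77^2 = 0.000059
  k=10: C(11,10)·0.23^10·0.77^1 = 0.000004
Total = 0.004602

0.0046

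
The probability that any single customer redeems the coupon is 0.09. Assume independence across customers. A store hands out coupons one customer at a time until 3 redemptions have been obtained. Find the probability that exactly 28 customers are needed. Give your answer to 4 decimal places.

0.0242

Y = trial on which the third success occurs; negative binomial, r=3, p=0.09.
P(Y=28) = C(27,2) · p^3 · (1−p)^25
= 351 · 0.000729 · 0.094631 = 0.024214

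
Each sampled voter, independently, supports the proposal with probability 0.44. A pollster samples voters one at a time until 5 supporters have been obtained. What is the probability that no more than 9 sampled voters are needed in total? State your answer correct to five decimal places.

Finishing within 9 sampled voters ⇔ at least 5 successes in the first 9. With X ~ Binomial(9, 0.44), P(Y ≤ 9) = 1 − P(X ≤ 4).
  k=0: C(9,0)·0.44^0·0.56^9 = 0.0054162
  k=1: C(9,1)·0.44^1·0.56^8 = 0.0383001
  k=2: C(9,2)·0.44^2·0.56^7 = 0.1203716
  k=3: C(9,3)·0.44^3·0.56^6 = 0.2206813
  k=4: C(9,4)·0.44^4·0.56^5 = 0.2600886
1 − 0.6448577 = 0.3551423

0.35514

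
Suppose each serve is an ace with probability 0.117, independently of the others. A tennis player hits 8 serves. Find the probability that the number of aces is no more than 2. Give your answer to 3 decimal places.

0.943

X ~ Binomial(8, 0.117); P(X ≤ 2) = Σ C(8,k) p^k (1−p)^(8−k) over k:
  k=0: C(8,0)·0.117^0·0.883^8 = 0.36956
  k=1: C(8,1)·0.117^1·0.883^7 = 0.39174
  k=2: C(8,2)·0.117^2·0.883^6 = 0.18167
Total = 0.94298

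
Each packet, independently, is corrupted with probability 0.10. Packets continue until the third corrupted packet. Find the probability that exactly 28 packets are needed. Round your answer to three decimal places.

Y = trial on which the third success occurs; negative binomial, r=3, p=0.10.
P(Y=28) = C(27,2) · p^3 · (1−p)^25
= 351 · 0.001 · 0.07179 = 0.02520

0.025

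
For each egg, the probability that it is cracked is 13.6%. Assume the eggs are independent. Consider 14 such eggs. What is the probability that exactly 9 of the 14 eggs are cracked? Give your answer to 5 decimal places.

0.00002

X ~ Binomial(n=14, p=0.136).
P(X=9) = C(14,9) · p^9 · (1−p)^5
= 2002 · 1.5917e-08 · 0.48147 = 0.0000153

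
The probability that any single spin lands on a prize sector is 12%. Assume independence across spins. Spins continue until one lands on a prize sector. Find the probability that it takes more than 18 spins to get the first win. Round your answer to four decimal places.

0.1002

Y = number of spins to the first success; geometric, p = 0.12.
P(Y > 18) = P(first 18 all fail) = (1−p)^18 = 0.100159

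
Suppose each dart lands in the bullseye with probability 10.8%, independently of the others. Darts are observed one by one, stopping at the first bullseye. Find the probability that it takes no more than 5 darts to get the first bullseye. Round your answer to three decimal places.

0.435

Y = number of darts to the first success; geometric, p = 0.108.
P(Y ≤ 5) = 1 − (1−p)^5 = 1 − 0.56471 = 0.43529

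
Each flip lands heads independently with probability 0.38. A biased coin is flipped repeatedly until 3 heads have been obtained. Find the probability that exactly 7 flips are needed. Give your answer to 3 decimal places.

0.122

Y = trial on which the third success occurs; negative binomial, r=3, p=0.38.
P(Y=7) = C(6,2) · p^3 · (1−p)^4
= 15 · 0.054872 · 0.14776 = 0.12162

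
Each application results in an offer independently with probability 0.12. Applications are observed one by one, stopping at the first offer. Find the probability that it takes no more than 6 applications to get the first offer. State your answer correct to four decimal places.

0.5356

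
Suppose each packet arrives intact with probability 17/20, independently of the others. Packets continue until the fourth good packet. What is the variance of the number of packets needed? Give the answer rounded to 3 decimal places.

0.830

Y = total packets until the fourth success; negative binomial with r=4, p=0.85.
Var(Y) = r(1−p)/p² = 4·0.15 / 0.85² = 0.83045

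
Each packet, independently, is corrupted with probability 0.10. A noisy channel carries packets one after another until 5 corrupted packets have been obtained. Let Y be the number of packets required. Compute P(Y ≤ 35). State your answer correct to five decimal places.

Finishing within 35 packets ⇔ at least 5 successes in the first 35. With X ~ Binomial(35, 0.10), P(Y ≤ 35) = 1 − P(X ≤ 4).
  k=0: C(35,0)·0.10^0·0.90^35 = 0.0250316
  k=1: C(35,1)·0.10^1·0.90^34 = 0.0973449
  k=2: C(35,2)·0.10^2·0.90^33 = 0.1838738
  k=3: C(35,3)·0.10^3·0.90^32 = 0.2247346
  k=4: C(35,4)·0.10^4·0.90^31 = 0.1997641
1 − 0.7307490 = 0.2692510

0.26925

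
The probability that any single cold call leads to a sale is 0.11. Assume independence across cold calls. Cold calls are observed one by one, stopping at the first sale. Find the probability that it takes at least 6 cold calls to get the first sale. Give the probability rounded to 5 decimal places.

Y = number of cold calls to the first success; geometric, p = 0.11.
P(Y > 5) = P(first 5 all fail) = (1−p)^5 = 0.5584059

0.55841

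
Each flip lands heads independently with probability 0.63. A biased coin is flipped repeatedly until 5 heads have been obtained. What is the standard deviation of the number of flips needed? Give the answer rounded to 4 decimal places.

Y = total flips until the fifth success; negative binomial with r=5, p=0.63.
SD(Y) = √[r(1−p)/p²] = √(4.661124) = 2.158964

2.1590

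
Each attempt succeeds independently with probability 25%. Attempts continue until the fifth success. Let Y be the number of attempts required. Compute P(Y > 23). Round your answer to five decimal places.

Needing more than 23 attempts ⇔ fewer than 5 successes in the first 23. With X ~ Binomial(23, 0.25), P(Y > 23) = P(X ≤ 4).
  k=0: C(23,0)·0.25^0·0.75^23 = 0.0013379
  k=1: C(23,1)·0.25^1·0.75^22 = 0.0102569
  k=2: C(23,2)·0.25^2·0.75^21 = 0.0376086
  k=3: C(23,3)·0.25^3·0.75^20 = 0.0877534
  k=4: C(23,4)·0.25^4·0.75^19 = 0.1462556
P(X ≤ 4) = 0.2832123

0.28321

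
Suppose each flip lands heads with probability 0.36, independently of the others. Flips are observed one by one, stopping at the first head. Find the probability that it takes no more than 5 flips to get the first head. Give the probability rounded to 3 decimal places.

Y = number of flips to the first success; geometric, p = 0.36.
P(Y ≤ 5) = 1 − (1−p)^5 = 1 − 0.10737 = 0.89263

0.893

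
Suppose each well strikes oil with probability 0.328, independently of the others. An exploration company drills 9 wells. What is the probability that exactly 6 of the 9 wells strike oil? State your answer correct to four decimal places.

0.0317

X ~ Binomial(n=9, p=0.328).
P(X=6) = C(9,6) · p^6 · (1−p)^3
= 84 · 0.0012452 · 0.30346 = 0.031742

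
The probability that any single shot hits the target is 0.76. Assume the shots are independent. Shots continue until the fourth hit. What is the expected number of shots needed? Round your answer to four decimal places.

Y = total shots until the fourth success; negative binomial with r=4, p=0.76.
E[Y] = r / p = 4 / 0.76 = 5.263158

5.2632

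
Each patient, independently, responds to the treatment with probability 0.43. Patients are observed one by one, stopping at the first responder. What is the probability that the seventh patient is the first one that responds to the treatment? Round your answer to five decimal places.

Geometric (trials to first success), p = 0.43.
P(Y = 7) = (1−p)^6 · p = 0.034296 · 0.43 = 0.0147475

0.01475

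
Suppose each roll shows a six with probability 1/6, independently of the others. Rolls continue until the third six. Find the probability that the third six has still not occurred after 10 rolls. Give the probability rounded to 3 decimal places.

Needing more than 10 rolls ⇔ fewer than 3 successes in the first 10. With X ~ Binomial(10, 0.166667), P(Y > 10) = P(X ≤ 2).
  k=0: C(10,0)·0.166667^0·0.833333^10 = 0.16151
  k=1: C(10,1)·0.166667^1·0.833333^9 = 0.32301
  k=2: C(10,2)·0.166667^2·0.833333^8 = 0.29071
P(X ≤ 2) = 0.77523

0.775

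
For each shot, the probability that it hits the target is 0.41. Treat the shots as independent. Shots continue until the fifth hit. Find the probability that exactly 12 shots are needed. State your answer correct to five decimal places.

0.09515

Y = trial on which the fifth success occurs; negative binomial, r=5, p=0.41.
P(Y=12) = C(11,4) · p^5 · (1−p)^7
= 330 · 0.011586 · 0.024887 = 0.0951475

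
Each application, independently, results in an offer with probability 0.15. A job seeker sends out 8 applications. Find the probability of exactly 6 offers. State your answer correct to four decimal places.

0.0002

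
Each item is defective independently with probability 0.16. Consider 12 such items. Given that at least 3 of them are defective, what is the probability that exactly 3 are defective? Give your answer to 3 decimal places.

0.628

X ~ Binomial(12, 0.16). Want P(X=3 | X≥3) = P(X=3) / P(X≥3).
P(X=3) = C(12,3)·0.16^3·0.84^9 = 0.18763
P(X≥3) = 1 − 0.12341 − 0.28208 − 0.29551 = 0.29900
Ratio = 0.18763 / 0.29900 = 0.62752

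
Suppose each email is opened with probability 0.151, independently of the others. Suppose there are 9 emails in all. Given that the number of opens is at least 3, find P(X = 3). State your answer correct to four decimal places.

0.7574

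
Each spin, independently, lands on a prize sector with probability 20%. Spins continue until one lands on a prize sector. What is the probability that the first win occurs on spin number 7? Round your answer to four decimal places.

Geometric (trials to first success), p = 0.20.
P(Y = 7) = (1−p)^6 · p = 0.26214 · 0.20 = 0.052429

0.0524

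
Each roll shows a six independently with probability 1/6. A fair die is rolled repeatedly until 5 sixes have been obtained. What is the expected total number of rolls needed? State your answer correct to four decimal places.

Y = total rolls until the fifth success; negative binomial with r=5, p=0.166667.
E[Y] = r / p = 5 / 0.166667 = 30.000000

30.0000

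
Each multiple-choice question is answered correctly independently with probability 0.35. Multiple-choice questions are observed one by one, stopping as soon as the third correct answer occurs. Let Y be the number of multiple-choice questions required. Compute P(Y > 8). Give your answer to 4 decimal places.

0.4278

Needing more than 8 multiple-choice questions ⇔ fewer than 3 successes in the first 8. With X ~ Binomial(8, 0.35), P(Y > 8) = P(X ≤ 2).
  k=0: C(8,0)·0.35^0·0.65^8 = 0.031864
  k=1: C(8,1)·0.35^1·0.65^7 = 0.137262
  k=2: C(8,2)·0.35^2·0.65^6 = 0.258687
P(X ≤ 2) = 0.427814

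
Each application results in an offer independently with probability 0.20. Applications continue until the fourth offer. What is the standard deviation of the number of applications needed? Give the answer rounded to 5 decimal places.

8.94427

Y = total applications until the fourth success; negative binomial with r=4, p=0.20.
SD(Y) = √[r(1−p)/p²] = √(80.0000000) = 8.9442719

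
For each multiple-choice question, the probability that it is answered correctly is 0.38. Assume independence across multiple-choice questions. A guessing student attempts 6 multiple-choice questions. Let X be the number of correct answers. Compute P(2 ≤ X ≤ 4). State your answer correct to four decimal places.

0.7018

X ~ Binomial(6, 0.38); P(2 ≤ X ≤ 4) = Σ C(6,k) p^k (1−p)^(6−k) over k:
  k=2: C(6,2)·0.38^2·0.62^4 = 0.320055
  k=3: C(6,3)·0.38^3·0.62^3 = 0.261551
  k=4: C(6,4)·0.38^4·0.62^2 = 0.120229
Total = 0.701835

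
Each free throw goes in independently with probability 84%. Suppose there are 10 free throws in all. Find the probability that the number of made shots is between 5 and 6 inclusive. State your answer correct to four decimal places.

0.0594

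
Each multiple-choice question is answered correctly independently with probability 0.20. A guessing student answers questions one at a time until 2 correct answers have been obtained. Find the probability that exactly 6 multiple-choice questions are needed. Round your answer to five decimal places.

Y = trial on which the second success occurs; negative binomial, r=2, p=0.20.
P(Y=6) = C(5,1) · p^2 · (1−p)^4
= 5 · 0.04 · 0.4096 = 0.0819200

0.08192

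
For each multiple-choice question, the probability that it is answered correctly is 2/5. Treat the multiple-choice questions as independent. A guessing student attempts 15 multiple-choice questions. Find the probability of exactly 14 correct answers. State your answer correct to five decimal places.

0.00002

X ~ Binomial(n=15, p=0.40).
P(X=14) = C(15,14) · p^14 · (1−p)^1
= 15 · 2.6844e-06 · 0.6 = 0.0000242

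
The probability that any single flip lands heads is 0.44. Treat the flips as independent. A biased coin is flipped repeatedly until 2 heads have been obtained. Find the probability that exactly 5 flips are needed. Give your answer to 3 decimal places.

0.136

Y = trial on which the second success occurs; negative binomial, r=2, p=0.44.
P(Y=5) = C(4,1) · p^2 · (1−p)^3
= 4 · 0.1936 · 0.17562 = 0.13600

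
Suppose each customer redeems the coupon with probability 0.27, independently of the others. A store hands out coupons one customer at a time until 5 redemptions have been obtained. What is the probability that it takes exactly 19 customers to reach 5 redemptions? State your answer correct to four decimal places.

Y = trial on which the fifth success occurs; negative binomial, r=5, p=0.27.
P(Y=19) = C(18,4) · p^5 · (1−p)^14
= 3060 · 0.0014349 · 0.012205 = 0.053587

0.0536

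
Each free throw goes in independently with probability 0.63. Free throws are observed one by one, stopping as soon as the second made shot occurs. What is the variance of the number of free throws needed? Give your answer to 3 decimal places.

1.864

Y = total free throws until the second success; negative binomial with r=2, p=0.63.
Var(Y) = r(1−p)/p² = 2·0.37 / 0.63² = 1.86445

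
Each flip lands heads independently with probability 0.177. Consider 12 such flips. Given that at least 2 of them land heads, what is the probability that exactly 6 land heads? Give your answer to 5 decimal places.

X ~ Binomial(12, 0.177). Want P(X=6 | X≥2) = P(X=6) / P(X≥2).
P(X=6) = C(12,6)·0.177^6·0.823^6 = 0.0088290
P(X≥2) = 1 − 0.0965602 − 0.2492027 = 0.6542372
Ratio = 0.0088290 / 0.6542372 = 0.0134951

0.01350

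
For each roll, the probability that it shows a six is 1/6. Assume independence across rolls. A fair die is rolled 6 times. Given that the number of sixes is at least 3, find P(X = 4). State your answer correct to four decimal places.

X ~ Binomial(6, 0.166667). Want P(X=4 | X≥3) = P(X=4) / P(X≥3).
P(X=4) = C(6,4)·0.166667^4·0.833333^2 = 0.008038
P(X≥3) = 1 − 0.334898 − 0.401878 − 0.200939 = 0.062286
Ratio = 0.008038 / 0.062286 = 0.129043

0.1290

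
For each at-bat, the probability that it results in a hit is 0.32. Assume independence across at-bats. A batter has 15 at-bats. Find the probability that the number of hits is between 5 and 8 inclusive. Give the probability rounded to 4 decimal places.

X ~ Binomial(15, 0.32); P(5 ≤ X ≤ 8) = Σ C(15,k) p^k (1−p)^(15−k) over k:
  k=5: C(15,5)·0.32^5·0.68^10 = 0.213007
  k=6: C(15,6)·0.32^6·0.68^9 = 0.167064
  k=7: C(15,7)·0.32^7·0.68^8 = 0.101081
  k=8: C(15,8)·0.32^8·0.68^7 = 0.047568
Total = 0.528720

0.5287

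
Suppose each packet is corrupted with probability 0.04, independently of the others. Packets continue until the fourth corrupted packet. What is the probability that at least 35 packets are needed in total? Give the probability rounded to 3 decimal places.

0.954

Needing more than 34 packets ⇔ fewer than 4 successes in the first 34. With X ~ Binomial(34, 0.04), P(Y > 34) = P(X ≤ 3).
  k=0: C(34,0)·0.04^0·0.96^34 = 0.24959
  k=1: C(34,1)·0.04^1·0.96^33 = 0.35358
  k=2: C(34,2)·0.04^2·0.96^32 = 0.24309
  k=3: C(34,3)·0.04^3·0.96^31 = 0.10804
P(X ≤ 3) = 0.95429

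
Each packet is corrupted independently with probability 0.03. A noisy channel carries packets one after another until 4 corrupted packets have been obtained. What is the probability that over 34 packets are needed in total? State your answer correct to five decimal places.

Needing more than 34 packets ⇔ fewer than 4 successes in the first 34. With X ~ Binomial(34, 0.03), P(Y > 34) = P(X ≤ 3).
  k=0: C(34,0)·0.03^0·0.97^34 = 0.3550087
  k=1: C(34,1)·0.03^1·0.97^33 = 0.3733081
  k=2: C(34,2)·0.03^2·0.97^32 = 0.1905026
  k=3: C(34,3)·0.03^3·0.97^31 = 0.0628462
P(X ≤ 3) = 0.9816656

0.98167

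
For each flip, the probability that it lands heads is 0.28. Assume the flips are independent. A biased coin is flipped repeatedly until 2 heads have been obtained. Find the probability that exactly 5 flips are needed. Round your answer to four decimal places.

0.1171

Y = trial on which the second success occurs; negative binomial, r=2, p=0.28.
P(Y=5) = C(4,1) · p^2 · (1−p)^3
= 4 · 0.0784 · 0.37325 = 0.117051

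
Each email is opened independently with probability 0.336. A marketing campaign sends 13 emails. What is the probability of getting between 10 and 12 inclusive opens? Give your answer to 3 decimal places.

0.002

X ~ Binomial(13, 0.336); P(10 ≤ X ≤ 12) = Σ C(13,k) p^k (1−p)^(13−k) over k:
  k=10: C(13,10)·0.336^10·0.664^3 = 0.00154
  k=11: C(13,11)·0.336^11·0.664^2 = 0.00021
  k=12: C(13,12)·0.336^12·0.664^1 = 0.00002
Total = 0.00177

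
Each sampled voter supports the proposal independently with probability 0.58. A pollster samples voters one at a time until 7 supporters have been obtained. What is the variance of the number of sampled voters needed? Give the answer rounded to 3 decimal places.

8.740

Y = total sampled voters until the seventh success; negative binomial with r=7, p=0.58.
Var(Y) = r(1−p)/p² = 7·0.42 / 0.58² = 8.73960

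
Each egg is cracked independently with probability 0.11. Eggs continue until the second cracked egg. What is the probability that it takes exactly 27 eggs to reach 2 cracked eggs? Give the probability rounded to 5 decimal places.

0.01708

Y = trial on which the second success occurs; negative binomial, r=2, p=0.11.
P(Y=27) = C(26,1) · p^2 · (1−p)^25
= 26 · 0.0121 · 0.054294 = 0.0170808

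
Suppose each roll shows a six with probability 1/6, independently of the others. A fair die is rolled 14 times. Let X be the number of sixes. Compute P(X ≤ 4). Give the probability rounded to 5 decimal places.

X ~ Binomial(14, 0.166667); P(X ≤ 4) = Σ C(14,k) p^k (1−p)^(14−k) over k:
  k=0: C(14,0)·0.166667^0·0.833333^14 = 0.0778866
  k=1: C(14,1)·0.166667^1·0.833333^13 = 0.2180824
  k=2: C(14,2)·0.166667^2·0.833333^12 = 0.2835071
  k=3: C(14,3)·0.166667^3·0.833333^11 = 0.2268057
  k=4: C(14,4)·0.166667^4·0.833333^10 = 0.1247431
Total = 0.9310249

0.93102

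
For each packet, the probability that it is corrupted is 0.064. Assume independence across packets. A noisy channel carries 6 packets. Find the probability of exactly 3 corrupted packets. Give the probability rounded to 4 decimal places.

X ~ Binomial(n=6, p=0.064).
P(X=3) = C(6,3) · p^3 · (1−p)^3
= 20 · 0.00026214 · 0.82003 = 0.004299

0.0043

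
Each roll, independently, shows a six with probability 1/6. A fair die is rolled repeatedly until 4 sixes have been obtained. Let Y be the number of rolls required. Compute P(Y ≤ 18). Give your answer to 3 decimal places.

0.352

Finishing within 18 rolls ⇔ at least 4 successes in the first 18. With X ~ Binomial(18, 0.166667), P(Y ≤ 18) = 1 − P(X ≤ 3).
  k=0: C(18,0)·0.166667^0·0.833333^18 = 0.03756
  k=1: C(18,1)·0.166667^1·0.833333^17 = 0.13522
  k=2: C(18,2)·0.166667^2·0.833333^16 = 0.22987
  k=3: C(18,3)·0.166667^3·0.833333^15 = 0.24520
1 − 0.64785 = 0.35215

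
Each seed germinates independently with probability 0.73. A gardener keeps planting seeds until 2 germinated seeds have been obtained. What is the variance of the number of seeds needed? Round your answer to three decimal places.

Y = total seeds until the second success; negative binomial with r=2, p=0.73.
Var(Y) = r(1−p)/p² = 2·0.27 / 0.73² = 1.01332

1.013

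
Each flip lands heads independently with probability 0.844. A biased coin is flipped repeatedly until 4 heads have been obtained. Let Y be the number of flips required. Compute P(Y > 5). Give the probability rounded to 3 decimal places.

0.176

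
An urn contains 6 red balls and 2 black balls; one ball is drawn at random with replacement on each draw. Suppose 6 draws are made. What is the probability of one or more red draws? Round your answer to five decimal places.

0.99976

P(at least one) = 1 − P(none) = 1 − (1 − 0.75)^6
= 1 − 0.0002441 = 0.9997559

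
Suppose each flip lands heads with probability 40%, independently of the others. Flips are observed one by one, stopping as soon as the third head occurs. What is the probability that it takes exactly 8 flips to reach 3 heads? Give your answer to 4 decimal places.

0.1045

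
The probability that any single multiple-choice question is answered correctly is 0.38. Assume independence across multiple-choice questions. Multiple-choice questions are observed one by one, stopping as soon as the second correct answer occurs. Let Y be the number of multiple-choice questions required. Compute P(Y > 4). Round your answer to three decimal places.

Needing more than 4 multiple-choice questions ⇔ fewer than 2 successes in the first 4. With X ~ Binomial(4, 0.38), P(Y > 4) = P(X ≤ 1).
  k=0: C(4,0)·0.38^0·0.62^4 = 0.14776
  k=1: C(4,1)·0.38^1·0.62^3 = 0.36226
P(X ≤ 1) = 0.51002

0.510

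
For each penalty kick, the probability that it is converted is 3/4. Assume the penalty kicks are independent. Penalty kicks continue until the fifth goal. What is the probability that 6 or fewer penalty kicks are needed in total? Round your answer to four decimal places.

Finishing within 6 penalty kicks ⇔ at least 5 successes in the first 6. With X ~ Binomial(6, 0.75), P(Y ≤ 6) = 1 − P(X ≤ 4).
  k=0: C(6,0)·0.75^0·0.25^6 = 0.000244
  k=1: C(6,1)·0.75^1·0.25^5 = 0.004395
  k=2: C(6,2)·0.75^2·0.25^4 = 0.032959
  k=3: C(6,3)·0.75^3·0.25^3 = 0.131836
  k=4: C(6,4)·0.75^4·0.25^2 = 0.296631
1 − 0.466064 = 0.533936

0.5339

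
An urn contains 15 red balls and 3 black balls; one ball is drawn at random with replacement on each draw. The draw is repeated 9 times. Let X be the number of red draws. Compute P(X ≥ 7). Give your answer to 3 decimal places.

X ~ Binomial(9, 0.833333); P(X ≥ 7) = Σ C(9,k) p^k (1−p)^(9−k) over k:
  k=7: C(9,7)·0.833333^7·0.166667^2 = 0.27908
  k=8: C(9,8)·0.833333^8·0.166667^1 = 0.34885
  k=9: C(9,9)·0.833333^9·0.166667^0 = 0.19381
Total = 0.82174

0.822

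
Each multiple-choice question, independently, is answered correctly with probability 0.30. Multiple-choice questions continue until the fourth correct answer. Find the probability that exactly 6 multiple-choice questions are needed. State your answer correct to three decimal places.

0.040

Y = trial on which the fourth success occurs; negative binomial, r=4, p=0.30.
P(Y=6) = C(5,3) · p^4 · (1−p)^2
= 10 · 0.0081 · 0.49 = 0.03969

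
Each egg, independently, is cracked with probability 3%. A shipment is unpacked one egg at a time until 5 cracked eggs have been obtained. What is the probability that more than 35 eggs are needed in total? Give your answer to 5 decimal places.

Needing more than 35 eggs ⇔ fewer than 5 successes in the first 35. With X ~ Binomial(35, 0.03), P(Y > 35) = P(X ≤ 4).
  k=0: C(35,0)·0.03^0·0.97^35 = 0.3443584
  k=1: C(35,1)·0.03^1·0.97^34 = 0.3727591
  k=2: C(35,2)·0.03^2·0.97^33 = 0.1959867
  k=3: C(35,3)·0.03^3·0.97^32 = 0.0666759
  k=4: C(35,4)·0.03^4·0.97^31 = 0.0164971
P(X ≤ 4) = 0.9962773

0.99628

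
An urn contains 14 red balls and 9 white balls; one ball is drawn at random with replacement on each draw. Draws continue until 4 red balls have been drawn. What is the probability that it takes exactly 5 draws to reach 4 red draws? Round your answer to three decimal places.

Y = trial on which the fourth success occurs; negative binomial, r=4, p=0.608696.
P(Y=5) = C(4,3) · p^4 · (1−p)^1
= 4 · 0.13728 · 0.3913 = 0.21487

0.215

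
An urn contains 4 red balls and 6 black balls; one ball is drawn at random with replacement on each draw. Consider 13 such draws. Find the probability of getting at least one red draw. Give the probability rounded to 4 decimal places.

0.9987

P(at least one) = 1 − P(none) = 1 − (1 − 0.40)^13
= 1 − 0.001306 = 0.998694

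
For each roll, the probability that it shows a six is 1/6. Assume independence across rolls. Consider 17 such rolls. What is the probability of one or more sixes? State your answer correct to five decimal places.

0.95493

P(at least one) = 1 − P(none) = 1 − (1 − 0.166667)^17
= 1 − 0.0450732 = 0.9549268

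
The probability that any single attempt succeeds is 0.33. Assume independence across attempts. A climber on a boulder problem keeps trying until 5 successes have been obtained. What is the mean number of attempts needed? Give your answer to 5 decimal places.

Y = total attempts until the fifth success; negative binomial with r=5, p=0.33.
E[Y] = r / p = 5 / 0.33 = 15.1515152

15.15152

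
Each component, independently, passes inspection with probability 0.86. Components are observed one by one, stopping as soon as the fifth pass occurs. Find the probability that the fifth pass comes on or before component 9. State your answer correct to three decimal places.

Finishing within 9 components ⇔ at least 5 successes in the first 9. With X ~ Binomial(9, 0.86), P(Y ≤ 9) = 1 − P(X ≤ 4).
  k=0: C(9,0)·0.86^0·0.14^9 = 0.00000
  k=1: C(9,1)·0.86^1·0.14^8 = 0.00000
  k=2: C(9,2)·0.86^2·0.14^7 = 0.00003
  k=3: C(9,3)·0.86^3·0.14^6 = 0.00040
  k=4: C(9,4)·0.86^4·0.14^5 = 0.00371
1 − 0.00414 = 0.99586

0.996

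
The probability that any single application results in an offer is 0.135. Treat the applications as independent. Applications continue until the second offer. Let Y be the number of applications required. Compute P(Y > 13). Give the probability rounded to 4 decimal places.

0.4597

Needing more than 13 applications ⇔ fewer than 2 successes in the first 13. With X ~ Binomial(13, 0.135), P(Y > 13) = P(X ≤ 1).
  k=0: C(13,0)·0.135^0·0.865^13 = 0.151778
  k=1: C(13,1)·0.135^1·0.865^12 = 0.307943
P(X ≤ 1) = 0.459721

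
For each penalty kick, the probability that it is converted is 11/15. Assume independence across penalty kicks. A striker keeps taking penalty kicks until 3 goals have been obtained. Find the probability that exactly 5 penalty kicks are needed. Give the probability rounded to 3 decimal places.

Y = trial on which the third success occurs; negative binomial, r=3, p=0.733333.
P(Y=5) = C(4,2) · p^3 · (1−p)^2
= 6 · 0.39437 · 0.071111 = 0.16826

0.168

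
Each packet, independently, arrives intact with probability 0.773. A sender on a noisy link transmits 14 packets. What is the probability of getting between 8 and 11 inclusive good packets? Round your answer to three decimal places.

X ~ Binomial(14, 0.773); P(8 ≤ X ≤ 11) = Σ C(14,k) p^k (1−p)^(14−k) over k:
  k=8: C(14,8)·0.773^8·0.227^6 = 0.05238
  k=9: C(14,9)·0.773^9·0.227^5 = 0.11891
  k=10: C(14,10)·0.773^10·0.227^4 = 0.20246
  k=11: C(14,11)·0.773^11·0.227^3 = 0.25070
Total = 0.62444

0.624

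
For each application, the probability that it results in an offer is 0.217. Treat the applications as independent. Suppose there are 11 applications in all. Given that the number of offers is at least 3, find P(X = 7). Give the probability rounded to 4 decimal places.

X ~ Binomial(11, 0.217). Want P(X=7 | X≥3) = P(X=7) / P(X≥3).
P(X=7) = C(11,7)·0.217^7·0.783^4 = 0.002810
P(X≥3) = 1 − 0.067823 − 0.206762 − 0.286509 = 0.438906
Ratio = 0.002810 / 0.438906 = 0.006403

0.0064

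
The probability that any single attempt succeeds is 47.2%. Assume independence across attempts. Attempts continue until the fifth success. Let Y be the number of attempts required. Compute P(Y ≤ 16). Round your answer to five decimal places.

0.93894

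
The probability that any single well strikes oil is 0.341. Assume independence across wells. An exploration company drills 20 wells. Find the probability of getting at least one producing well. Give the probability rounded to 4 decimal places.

P(at least one) = 1 − P(none) = 1 − (1 − 0.341)^20
= 1 − 0.000239 = 0.999761

0.9998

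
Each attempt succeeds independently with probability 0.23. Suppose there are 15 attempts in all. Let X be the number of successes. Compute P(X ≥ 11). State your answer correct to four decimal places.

0.0001

X ~ Binomial(15, 0.23); P(X ≥ 11) = Σ C(15,k) p^k (1−p)^(15−k) over k:
  k=11: C(15,11)·0.23^11·0.77^4 = 0.000046
  k=12: C(15,12)·0.23^12·0.77^3 = 0.000005
  k=13: C(15,13)·0.23^13·0.77^2 = 0.000000
  k=14: C(15,14)·0.23^14·0.77^1 = 0.000000
  k=15: C(15,15)·0.23^15·0.77^0 = 0.000000
Total = 0.000051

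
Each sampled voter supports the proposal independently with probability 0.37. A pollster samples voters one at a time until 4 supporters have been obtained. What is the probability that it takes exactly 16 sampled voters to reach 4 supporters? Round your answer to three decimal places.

0.033

Y = trial on which the fourth success occurs; negative binomial, r=4, p=0.37.
P(Y=16) = C(15,3) · p^4 · (1−p)^12
= 455 · 0.018742 · 0.0039092 = 0.03334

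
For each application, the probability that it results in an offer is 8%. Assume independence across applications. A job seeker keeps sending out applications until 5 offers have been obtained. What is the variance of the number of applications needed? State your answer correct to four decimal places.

718.7500

Y = total applications until the fifth success; negative binomial with r=5, p=0.08.
Var(Y) = r(1−p)/p² = 5·0.92 / 0.08² = 718.750000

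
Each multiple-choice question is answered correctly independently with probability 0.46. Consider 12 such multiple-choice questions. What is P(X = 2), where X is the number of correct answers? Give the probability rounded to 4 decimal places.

X ~ Binomial(n=12, p=0.46).
P(X=2) = C(12,2) · p^2 · (1−p)^10
= 66 · 0.2116 · 0.0021083 = 0.029444

0.0294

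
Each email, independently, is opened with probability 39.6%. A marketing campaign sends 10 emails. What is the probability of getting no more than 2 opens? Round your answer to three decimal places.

0.174

X ~ Binomial(10, 0.396); P(X ≤ 2) = Σ C(10,k) p^k (1−p)^(10−k) over k:
  k=0: C(10,0)·0.396^0·0.604^10 = 0.00646
  k=1: C(10,1)·0.396^1·0.604^9 = 0.04237
  k=2: C(10,2)·0.396^2·0.604^8 = 0.12500
Total = 0.17383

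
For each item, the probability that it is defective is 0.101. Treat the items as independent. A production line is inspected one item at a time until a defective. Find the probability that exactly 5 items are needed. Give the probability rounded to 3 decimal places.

Geometric (trials to first success), p = 0.101.
P(Y = 5) = (1−p)^4 · p = 0.65319 · 0.101 = 0.06597

0.066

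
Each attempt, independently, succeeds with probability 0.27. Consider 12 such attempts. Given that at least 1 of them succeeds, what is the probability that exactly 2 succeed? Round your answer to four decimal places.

X ~ Binomial(12, 0.27). Want P(X=2 | X≥1) = P(X=2) / P(X≥1).
P(X=2) = C(12,2)·0.27^2·0.73^10 = 0.206776
P(X≥1) = 1 − 0.022902 = 0.977098
Ratio = 0.206776 / 0.977098 = 0.211623

0.2116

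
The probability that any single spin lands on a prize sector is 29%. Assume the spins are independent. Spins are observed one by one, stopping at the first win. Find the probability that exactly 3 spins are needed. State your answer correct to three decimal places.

0.146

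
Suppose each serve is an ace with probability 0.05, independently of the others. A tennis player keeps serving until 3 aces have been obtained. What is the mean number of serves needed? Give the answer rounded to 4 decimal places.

Y = total serves until the third success; negative binomial with r=3, p=0.05.
E[Y] = r / p = 3 / 0.05 = 60.000000

60.0000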